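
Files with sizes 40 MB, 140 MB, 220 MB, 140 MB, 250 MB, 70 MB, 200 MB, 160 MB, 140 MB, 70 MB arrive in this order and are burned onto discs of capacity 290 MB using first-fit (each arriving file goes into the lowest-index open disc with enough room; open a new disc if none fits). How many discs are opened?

  40 → disc 1 (new)  [load 40/290]
  140 → disc 1  [load 180/290]
  220 → disc 2 (new)  [load 220/290]
  140 → disc 3 (new)  [load 140/290]
  250 → disc 4 (new)  [load 250/290]
  70 → disc 1  [load 250/290]
  200 → disc 5 (new)  [load 200/290]
  160 → disc 6 (new)  [load 160/290]
  140 → disc 3  [load 280/290]
  70 → disc 2  [load 290/290]
6 discs opened.

6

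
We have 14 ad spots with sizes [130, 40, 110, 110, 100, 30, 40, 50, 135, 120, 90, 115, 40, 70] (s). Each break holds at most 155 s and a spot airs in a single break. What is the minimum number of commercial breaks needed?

Total = 135 + 130 + 120 + 115 + 110 + 110 + 100 + 90 + 70 + 50 + 40 + 40 + 40 + 30 = 1180 s.
Lower bound: ⌈1180/155⌉ = 8 commercial breaks.
A packing using 9 commercial breaks:
  break 1: 135 = 135
  break 2: 130 = 130
  break 3: 120 + 30 = 150
  break 4: 115 + 40 = 155
  break 5: 110 + 40 = 150
  break 6: 110 + 40 = 150
  break 7: 100 + 50 = 150
  break 8: 90 = 90
  break 9: 70 = 70
No arrangement into 8 commercial breaks stays within capacity, so 9 is optimal.

9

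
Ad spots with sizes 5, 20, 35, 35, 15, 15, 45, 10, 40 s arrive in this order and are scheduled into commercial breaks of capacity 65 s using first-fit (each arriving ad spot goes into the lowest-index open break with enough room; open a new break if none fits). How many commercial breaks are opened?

  5 → break 1 (new)  [load 5/65]
  20 → break 1  [load 25/65]
  35 → break 1  [load 60/65]
  35 → break 2 (new)  [load 35/65]
  15 → break 2  [load 50/65]
  15 → break 2  [load 65/65]
  45 → break 3 (new)  [load 45/65]
  10 → break 3  [load 55/65]
  40 → break 4 (new)  [load 40/65]
4 commercial breaks opened.

4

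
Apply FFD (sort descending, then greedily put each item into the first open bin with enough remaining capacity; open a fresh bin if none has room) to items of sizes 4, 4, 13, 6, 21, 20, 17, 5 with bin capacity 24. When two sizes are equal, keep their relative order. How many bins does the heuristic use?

4

Sorted descending: 21, 20, 17, 13, 6, 5, 4, 4.
  21 → bin 1 (new)  [load 21/24]
  20 → bin 2 (new)  [load 20/24]
  17 → bin 3 (new)  [load 17/24]
  13 → bin 4 (new)  [load 13/24]
  6 → bin 3  [load 23/24]
  5 → bin 4  [load 18/24]
  4 → bin 2  [load 24/24]
  4 → bin 4  [load 22/24]
4 bins opened.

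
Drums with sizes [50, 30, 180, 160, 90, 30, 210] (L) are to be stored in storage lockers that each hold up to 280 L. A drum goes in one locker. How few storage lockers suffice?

3

Total = 210 + 180 + 160 + 90 + 50 + 30 + 30 = 750 L.
Lower bound: ⌈750/280⌉ = 3 storage lockers.
A packing using 3 storage lockers:
  locker 1: 210 + 50 = 260
  locker 2: 180 + 90 = 270
  locker 3: 160 + 30 + 30 = 220
This matches the lower bound, so 3 is optimal.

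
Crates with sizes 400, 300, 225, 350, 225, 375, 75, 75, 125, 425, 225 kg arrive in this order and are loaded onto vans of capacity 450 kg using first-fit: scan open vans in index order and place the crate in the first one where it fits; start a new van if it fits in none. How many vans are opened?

7

  400 → van 1 (new)  [load 400/450]
  300 → van 2 (new)  [load 300/450]
  225 → van 3 (new)  [load 225/450]
  350 → van 4 (new)  [load 350/450]
  225 → van 3  [load 450/450]
  375 → van 5 (new)  [load 375/450]
  75 → van 2  [load 375/450]
  75 → van 2  [load 450/450]
  125 → van 6 (new)  [load 125/450]
  425 → van 7 (new)  [load 425/450]
  225 → van 6  [load 350/450]
7 vans opened.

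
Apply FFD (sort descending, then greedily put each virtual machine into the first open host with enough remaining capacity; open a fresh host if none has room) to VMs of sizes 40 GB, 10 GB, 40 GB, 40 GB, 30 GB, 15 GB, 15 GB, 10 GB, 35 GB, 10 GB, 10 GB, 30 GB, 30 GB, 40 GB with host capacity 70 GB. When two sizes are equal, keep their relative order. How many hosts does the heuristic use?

Sorted descending: 40, 40, 40, 40, 35, 30, 30, 30, 15, 15, 10, 10, 10, 10.
  40 → host 1 (new)  [load 40/70]
  40 → host 2 (new)  [load 40/70]
  40 → host 3 (new)  [load 40/70]
  40 → host 4 (new)  [load 40/70]
  35 → host 5 (new)  [load 35/70]
  30 → host 1  [load 70/70]
  30 → host 2  [load 70/70]
  30 → host 3  [load 70/70]
  15 → host 4  [load 55/70]
  15 → host 4  [load 70/70]
  10 → host 5  [load 45/70]
  10 → host 5  [load 55/70]
  10 → host 5  [load 65/70]
  10 → host 6 (new)  [load 10/70]
6 hosts opened.

6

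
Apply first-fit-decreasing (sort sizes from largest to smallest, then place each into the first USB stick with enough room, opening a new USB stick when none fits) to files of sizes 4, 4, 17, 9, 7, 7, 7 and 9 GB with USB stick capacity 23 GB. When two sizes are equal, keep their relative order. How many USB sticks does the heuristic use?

3

Sorted descending: 17, 9, 9, 7, 7, 7, 4, 4.
  17 → USB stick 1 (new)  [load 17/23]
  9 → USB stick 2 (new)  [load 9/23]
  9 → USB stick 2  [load 18/23]
  7 → USB stick 3 (new)  [load 7/23]
  7 → USB stick 3  [load 14/23]
  7 → USB stick 3  [load 21/23]
  4 → USB stick 1  [load 21/23]
  4 → USB stick 2  [load 22/23]
3 USB sticks opened.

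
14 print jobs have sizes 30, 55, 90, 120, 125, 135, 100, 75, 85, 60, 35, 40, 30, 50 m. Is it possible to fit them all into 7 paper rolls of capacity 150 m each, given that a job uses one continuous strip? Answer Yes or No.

No

Total = 1030 m; ⌈1030/150⌉ = 7.
The bound of 7 does not rule out 7, but exhaustive search shows no assignment into 7 paper rolls of capacity 150 m exists — the minimum is 8.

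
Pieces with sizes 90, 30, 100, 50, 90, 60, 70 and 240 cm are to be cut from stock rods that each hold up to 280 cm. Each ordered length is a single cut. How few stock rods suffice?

3

Total = 240 + 100 + 90 + 90 + 70 + 60 + 50 + 30 = 730 cm.
Lower bound: ⌈730/280⌉ = 3 stock rods.
A packing using 3 stock rods:
  stock rod 1: 240 + 30 = 270
  stock rod 2: 100 + 90 + 90 = 280
  stock rod 3: 70 + 60 + 50 = 180
This matches the lower bound, so 3 is optimal.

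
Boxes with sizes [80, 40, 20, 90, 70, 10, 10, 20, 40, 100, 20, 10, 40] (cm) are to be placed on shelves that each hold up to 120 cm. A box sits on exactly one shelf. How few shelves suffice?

5

Total = 100 + 90 + 80 + 70 + 40 + 40 + 40 + 20 + 20 + 20 + 10 + 10 + 10 = 550 cm.
Lower bound: ⌈550/120⌉ = 5 shelves.
A packing using 5 shelves:
  shelf 1: 100 + 20 = 120
  shelf 2: 90 + 20 + 10 = 120
  shelf 3: 80 + 40 = 120
  shelf 4: 70 + 40 + 10 = 120
  shelf 5: 40 + 20 + 10 = 70
This matches the lower bound, so 5 is optimal.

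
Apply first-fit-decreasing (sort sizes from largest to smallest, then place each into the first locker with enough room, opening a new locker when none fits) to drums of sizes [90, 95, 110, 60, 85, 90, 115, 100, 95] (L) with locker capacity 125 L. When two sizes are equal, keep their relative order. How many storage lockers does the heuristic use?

9

Sorted descending: 115, 110, 100, 95, 95, 90, 90, 85, 60.
  115 → locker 1 (new)  [load 115/125]
  110 → locker 2 (new)  [load 110/125]
  100 → locker 3 (new)  [load 100/125]
  95 → locker 4 (new)  [load 95/125]
  95 → locker 5 (new)  [load 95/125]
  90 → locker 6 (new)  [load 90/125]
  90 → locker 7 (new)  [load 90/125]
  85 → locker 8 (new)  [load 85/125]
  60 → locker 9 (new)  [load 60/125]
9 storage lockers opened.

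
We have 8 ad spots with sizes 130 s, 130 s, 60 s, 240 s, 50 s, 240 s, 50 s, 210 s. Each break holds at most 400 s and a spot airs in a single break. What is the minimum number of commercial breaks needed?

3

Total = 240 + 240 + 210 + 130 + 130 + 60 + 50 + 50 = 1110 s.
Lower bound: ⌈1110/400⌉ = 3 commercial breaks.
A packing using 3 commercial breaks:
  break 1: 240 + 130 = 370
  break 2: 240 + 130 = 370
  break 3: 210 + 60 + 50 + 50 = 370
This matches the lower bound, so 3 is optimal.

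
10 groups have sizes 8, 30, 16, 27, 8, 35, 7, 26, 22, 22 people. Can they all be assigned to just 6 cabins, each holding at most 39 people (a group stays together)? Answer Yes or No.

A valid assignment using 6 cabins:
  cabin 1: 35 = 35
  cabin 2: 30 + 8 = 38
  cabin 3: 27 + 8 = 35
  cabin 4: 26 + 7 = 33
  cabin 5: 22 + 16 = 38
  cabin 6: 22 = 22
Every load is within 39 people, so 6 cabins suffice.

Yes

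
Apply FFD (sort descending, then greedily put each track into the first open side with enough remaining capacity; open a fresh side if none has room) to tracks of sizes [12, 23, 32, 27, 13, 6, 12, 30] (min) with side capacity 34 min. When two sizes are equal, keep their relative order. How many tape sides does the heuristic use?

Sorted descending: 32, 30, 27, 23, 13, 12, 12, 6.
  32 → side 1 (new)  [load 32/34]
  30 → side 2 (new)  [load 30/34]
  27 → side 3 (new)  [load 27/34]
  23 → side 4 (new)  [load 23/34]
  13 → side 5 (new)  [load 13/34]
  12 → side 5  [load 25/34]
  12 → side 6 (new)  [load 12/34]
  6 → side 3  [load 33/34]
6 tape sides opened.

6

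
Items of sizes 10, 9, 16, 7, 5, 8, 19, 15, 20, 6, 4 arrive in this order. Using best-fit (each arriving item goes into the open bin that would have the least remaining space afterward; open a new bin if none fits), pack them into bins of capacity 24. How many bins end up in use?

6

  10 → bin 1 (new)  [load 10/24]
  9 → bin 1  [load 19/24]
  16 → bin 2 (new)  [load 16/24]
  7 → bin 2  [load 23/24]
  5 → bin 1  [load 24/24]
  8 → bin 3 (new)  [load 8/24]
  19 → bin 4 (new)  [load 19/24]
  15 → bin 3  [load 23/24]
  20 → bin 5 (new)  [load 20/24]
  6 → bin 6 (new)  [load 6/24]
  4 → bin 5  [load 24/24]
6 bins opened.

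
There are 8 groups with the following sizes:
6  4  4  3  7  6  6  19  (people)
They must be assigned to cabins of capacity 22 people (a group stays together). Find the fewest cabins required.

3

Total = 19 + 7 + 6 + 6 + 6 + 4 + 4 + 3 = 55 people.
Lower bound: ⌈55/22⌉ = 3 cabins.
A packing using 3 cabins:
  cabin 1: 19 + 3 = 22
  cabin 2: 7 + 6 + 6 = 19
  cabin 3: 6 + 4 + 4 = 14
This matches the lower bound, so 3 is optimal.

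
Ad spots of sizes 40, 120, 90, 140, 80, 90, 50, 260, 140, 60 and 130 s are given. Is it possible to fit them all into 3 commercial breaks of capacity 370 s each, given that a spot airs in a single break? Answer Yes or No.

No

Total = 1200 s; ⌈1200/370⌉ = 4.
At least 4 commercial breaks are required, but only 3 are allowed.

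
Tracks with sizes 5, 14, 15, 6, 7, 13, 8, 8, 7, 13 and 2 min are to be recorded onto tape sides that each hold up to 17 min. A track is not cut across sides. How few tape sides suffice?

Total = 15 + 14 + 13 + 13 + 8 + 8 + 7 + 7 + 6 + 5 + 2 = 98 min.
Lower bound: ⌈98/17⌉ = 6 tape sides.
A packing using 7 tape sides:
  side 1: 15 + 2 = 17
  side 2: 14 = 14
  side 3: 13 = 13
  side 4: 13 = 13
  side 5: 8 + 8 = 16
  side 6: 7 + 7 = 14
  side 7: 6 + 5 = 11
No arrangement into 6 tape sides stays within capacity, so 7 is optimal.

7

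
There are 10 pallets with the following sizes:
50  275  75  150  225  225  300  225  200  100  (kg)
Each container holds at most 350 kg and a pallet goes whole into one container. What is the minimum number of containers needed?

6

Total = 300 + 275 + 225 + 225 + 225 + 200 + 150 + 100 + 75 + 50 = 1825 kg.
Lower bound: ⌈1825/350⌉ = 6 containers.
A packing using 6 containers:
  container 1: 300 + 50 = 350
  container 2: 275 + 75 = 350
  container 3: 225 + 100 = 325
  container 4: 225 = 225
  container 5: 225 = 225
  container 6: 200 + 150 = 350
This matches the lower bound, so 6 is optimal.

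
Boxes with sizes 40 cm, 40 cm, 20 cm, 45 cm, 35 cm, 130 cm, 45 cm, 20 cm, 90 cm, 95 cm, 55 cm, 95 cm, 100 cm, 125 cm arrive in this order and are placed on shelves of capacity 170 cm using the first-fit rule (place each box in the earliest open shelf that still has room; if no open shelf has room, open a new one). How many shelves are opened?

7

  40 → shelf 1 (new)  [load 40/170]
  40 → shelf 1  [load 80/170]
  20 → shelf 1  [load 100/170]
  45 → shelf 1  [load 145/170]
  35 → shelf 2 (new)  [load 35/170]
  130 → shelf 2  [load 165/170]
  45 → shelf 3 (new)  [load 45/170]
  20 → shelf 1  [load 165/170]
  90 → shelf 3  [load 135/170]
  95 → shelf 4 (new)  [load 95/170]
  55 → shelf 4  [load 150/170]
  95 → shelf 5 (new)  [load 95/170]
  100 → shelf 6 (new)  [load 100/170]
  125 → shelf 7 (new)  [load 125/170]
7 shelves opened.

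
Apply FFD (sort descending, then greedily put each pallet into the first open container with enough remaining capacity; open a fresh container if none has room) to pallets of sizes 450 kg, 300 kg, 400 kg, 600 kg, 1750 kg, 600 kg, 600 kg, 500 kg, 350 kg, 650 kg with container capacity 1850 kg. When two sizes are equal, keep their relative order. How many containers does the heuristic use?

4

Sorted descending: 1750, 650, 600, 600, 600, 500, 450, 400, 350, 300.
  1750 → container 1 (new)  [load 1750/1850]
  650 → container 2 (new)  [load 650/1850]
  600 → container 2  [load 1250/1850]
  600 → container 2  [load 1850/1850]
  600 → container 3 (new)  [load 600/1850]
  500 → container 3  [load 1100/1850]
  450 → container 3  [load 1550/1850]
  400 → container 4 (new)  [load 400/1850]
  350 → container 4  [load 750/1850]
  300 → container 3  [load 1850/1850]
4 containers opened.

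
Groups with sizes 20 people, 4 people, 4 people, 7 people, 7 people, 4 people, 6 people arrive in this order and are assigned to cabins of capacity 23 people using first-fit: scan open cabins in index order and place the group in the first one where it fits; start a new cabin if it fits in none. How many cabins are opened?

  20 → cabin 1 (new)  [load 20/23]
  4 → cabin 2 (new)  [load 4/23]
  4 → cabin 2  [load 8/23]
  7 → cabin 2  [load 15/23]
  7 → cabin 2  [load 22/23]
  4 → cabin 3 (new)  [load 4/23]
  6 → cabin 3  [load 10/23]
3 cabins opened.

3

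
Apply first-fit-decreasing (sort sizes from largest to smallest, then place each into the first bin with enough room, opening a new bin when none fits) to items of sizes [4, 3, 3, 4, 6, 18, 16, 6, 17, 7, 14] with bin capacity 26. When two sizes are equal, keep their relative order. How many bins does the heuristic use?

4

Sorted descending: 18, 17, 16, 14, 7, 6, 6, 4, 4, 3, 3.
  18 → bin 1 (new)  [load 18/26]
  17 → bin 2 (new)  [load 17/26]
  16 → bin 3 (new)  [load 16/26]
  14 → bin 4 (new)  [load 14/26]
  7 → bin 1  [load 25/26]
  6 → bin 2  [load 23/26]
  6 → bin 3  [load 22/26]
  4 → bin 3  [load 26/26]
  4 → bin 4  [load 18/26]
  3 → bin 2  [load 26/26]
  3 → bin 4  [load 21/26]
4 bins opened.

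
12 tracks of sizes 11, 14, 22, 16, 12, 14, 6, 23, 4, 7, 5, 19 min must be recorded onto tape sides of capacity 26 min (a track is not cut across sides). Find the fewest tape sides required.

Total = 23 + 22 + 19 + 16 + 14 + 14 + 12 + 11 + 7 + 6 + 5 + 4 = 153 min.
Lower bound: ⌈153/26⌉ = 6 tape sides.
A packing using 7 tape sides:
  side 1: 23 = 23
  side 2: 22 + 4 = 26
  side 3: 19 + 7 = 26
  side 4: 16 + 6 = 22
  side 5: 14 + 12 = 26
  side 6: 14 + 11 = 25
  side 7: 5 = 5
No arrangement into 6 tape sides stays within capacity, so 7 is optimal.

7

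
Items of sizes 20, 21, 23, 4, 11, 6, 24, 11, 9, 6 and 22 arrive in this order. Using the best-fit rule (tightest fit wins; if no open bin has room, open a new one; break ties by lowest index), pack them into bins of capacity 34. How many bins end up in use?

  20 → bin 1 (new)  [load 20/34]
  21 → bin 2 (new)  [load 21/34]
  23 → bin 3 (new)  [load 23/34]
  4 → bin 3  [load 27/34]
  11 → bin 2  [load 32/34]
  6 → bin 3  [load 33/34]
  24 → bin 4 (new)  [load 24/34]
  11 → bin 1  [load 31/34]
  9 → bin 4  [load 33/34]
  6 → bin 5 (new)  [load 6/34]
  22 → bin 5  [load 28/34]
5 bins opened.

5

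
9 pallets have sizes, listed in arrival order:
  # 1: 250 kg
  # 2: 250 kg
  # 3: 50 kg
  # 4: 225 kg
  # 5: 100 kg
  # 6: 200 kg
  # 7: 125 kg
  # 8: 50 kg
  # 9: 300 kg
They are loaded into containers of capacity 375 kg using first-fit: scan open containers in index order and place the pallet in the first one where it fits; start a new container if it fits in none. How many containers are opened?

5

  250 → container 1 (new)  [load 250/375]
  250 → container 2 (new)  [load 250/375]
  50 → container 1  [load 300/375]
  225 → container 3 (new)  [load 225/375]
  100 → container 2  [load 350/375]
  200 → container 4 (new)  [load 200/375]
  125 → container 3  [load 350/375]
  50 → container 1  [load 350/375]
  300 → container 5 (new)  [load 300/375]
5 containers opened.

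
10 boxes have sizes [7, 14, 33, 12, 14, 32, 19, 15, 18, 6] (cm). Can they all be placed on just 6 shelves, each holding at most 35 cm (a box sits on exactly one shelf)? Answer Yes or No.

Yes

A valid assignment using 6 shelves:
  shelf 1: 33 = 33
  shelf 2: 32 = 32
  shelf 3: 19 + 15 = 34
  shelf 4: 18 + 14 = 32
  shelf 5: 14 + 12 + 7 = 33
  shelf 6: 6 = 6
Every load is within 35 cm, so 6 shelves suffice.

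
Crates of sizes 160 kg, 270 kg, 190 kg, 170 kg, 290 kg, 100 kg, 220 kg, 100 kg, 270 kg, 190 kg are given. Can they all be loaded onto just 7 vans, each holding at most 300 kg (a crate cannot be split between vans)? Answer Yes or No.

Total = 1960 kg; ⌈1960/300⌉ = 7.
8 crates each exceed half the capacity and cannot share a van, forcing at least 8 vans.
At least 8 vans are required, but only 7 are allowed.

No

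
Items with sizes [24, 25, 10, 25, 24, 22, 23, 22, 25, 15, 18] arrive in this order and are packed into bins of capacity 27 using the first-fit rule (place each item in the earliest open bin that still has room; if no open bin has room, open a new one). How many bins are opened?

  24 → bin 1 (new)  [load 24/27]
  25 → bin 2 (new)  [load 25/27]
  10 → bin 3 (new)  [load 10/27]
  25 → bin 4 (new)  [load 25/27]
  24 → bin 5 (new)  [load 24/27]
  22 → bin 6 (new)  [load 22/27]
  23 → bin 7 (new)  [load 23/27]
  22 → bin 8 (new)  [load 22/27]
  25 → bin 9 (new)  [load 25/27]
  15 → bin 3  [load 25/27]
  18 → bin 10 (new)  [load 18/27]
10 bins opened.

10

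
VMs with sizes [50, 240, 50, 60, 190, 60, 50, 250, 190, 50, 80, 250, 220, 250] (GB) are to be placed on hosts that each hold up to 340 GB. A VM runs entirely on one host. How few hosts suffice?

7

Total = 250 + 250 + 250 + 240 + 220 + 190 + 190 + 80 + 60 + 60 + 50 + 50 + 50 + 50 = 1990 GB.
Lower bound: ⌈1990/340⌉ = 6 hosts.
Also, 7 VMs each exceed 170 GB, and no two of those can share a host, so at least 7 hosts are needed.
A packing using 7 hosts:
  host 1: 250 + 80 = 330
  host 2: 250 + 60 = 310
  host 3: 250 + 60 = 310
  host 4: 240 + 50 + 50 = 340
  host 5: 220 + 50 + 50 = 320
  host 6: 190 = 190
  host 7: 190 = 190
This matches the lower bound, so 7 is optimal.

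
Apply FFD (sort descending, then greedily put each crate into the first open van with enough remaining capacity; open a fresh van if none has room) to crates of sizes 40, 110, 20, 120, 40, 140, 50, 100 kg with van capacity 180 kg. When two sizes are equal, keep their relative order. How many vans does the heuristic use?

Sorted descending: 140, 120, 110, 100, 50, 40, 40, 20.
  140 → van 1 (new)  [load 140/180]
  120 → van 2 (new)  [load 120/180]
  110 → van 3 (new)  [load 110/180]
  100 → van 4 (new)  [load 100/180]
  50 → van 2  [load 170/180]
  40 → van 1  [load 180/180]
  40 → van 3  [load 150/180]
  20 → van 3  [load 170/180]
4 vans opened.

4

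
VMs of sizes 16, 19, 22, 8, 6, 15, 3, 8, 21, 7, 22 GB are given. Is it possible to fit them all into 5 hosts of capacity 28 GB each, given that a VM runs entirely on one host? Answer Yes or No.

No

Total = 147 GB; ⌈147/28⌉ = 6.
At least 6 hosts are required, but only 5 are allowed.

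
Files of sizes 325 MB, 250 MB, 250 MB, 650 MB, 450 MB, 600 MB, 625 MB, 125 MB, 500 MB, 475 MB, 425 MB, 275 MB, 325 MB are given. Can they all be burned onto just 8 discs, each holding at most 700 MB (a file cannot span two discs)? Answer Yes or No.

Total = 5275 MB; ⌈5275/700⌉ = 8.
The bound of 8 does not rule out 8, but exhaustive search shows no assignment into 8 discs of capacity 700 MB exists — the minimum is 9.

No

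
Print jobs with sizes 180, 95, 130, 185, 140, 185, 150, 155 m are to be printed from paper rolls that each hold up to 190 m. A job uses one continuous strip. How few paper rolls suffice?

Total = 185 + 185 + 180 + 155 + 150 + 140 + 130 + 95 = 1220 m.
Lower bound: ⌈1220/190⌉ = 7 paper rolls.
A packing using 8 paper rolls:
  roll 1: 185 = 185
  roll 2: 185 = 185
  roll 3: 180 = 180
  roll 4: 155 = 155
  roll 5: 150 = 150
  roll 6: 140 = 140
  roll 7: 130 = 130
  roll 8: 95 = 95
No arrangement into 7 paper rolls stays within capacity, so 8 is optimal.

8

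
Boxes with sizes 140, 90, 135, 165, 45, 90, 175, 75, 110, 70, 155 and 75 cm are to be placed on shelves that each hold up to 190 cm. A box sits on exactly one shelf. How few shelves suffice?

8

Total = 175 + 165 + 155 + 140 + 135 + 110 + 90 + 90 + 75 + 75 + 70 + 45 = 1325 cm.
Lower bound: ⌈1325/190⌉ = 7 shelves.
A packing using 8 shelves:
  shelf 1: 175 = 175
  shelf 2: 165 = 165
  shelf 3: 155 = 155
  shelf 4: 140 + 45 = 185
  shelf 5: 135 = 135
  shelf 6: 110 + 75 = 185
  shelf 7: 90 + 90 = 180
  shelf 8: 75 + 70 = 145
No arrangement into 7 shelves stays within capacity, so 8 is optimal.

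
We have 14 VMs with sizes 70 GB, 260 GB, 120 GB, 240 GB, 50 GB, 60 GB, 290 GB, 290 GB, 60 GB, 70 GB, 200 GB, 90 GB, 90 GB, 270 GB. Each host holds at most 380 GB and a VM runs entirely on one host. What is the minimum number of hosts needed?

Total = 290 + 290 + 270 + 260 + 240 + 200 + 120 + 90 + 90 + 70 + 70 + 60 + 60 + 50 = 2160 GB.
Lower bound: ⌈2160/380⌉ = 6 hosts.
A packing using 6 hosts:
  host 1: 290 + 90 = 380
  host 2: 290 + 90 = 380
  host 3: 270 + 70 = 340
  host 4: 260 + 120 = 380
  host 5: 240 + 70 + 60 = 370
  host 6: 200 + 60 + 50 = 310
This matches the lower bound, so 6 is optimal.

6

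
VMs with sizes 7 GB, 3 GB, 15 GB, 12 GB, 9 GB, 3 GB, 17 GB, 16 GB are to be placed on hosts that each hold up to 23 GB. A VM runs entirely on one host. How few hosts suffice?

Total = 17 + 16 + 15 + 12 + 9 + 7 + 3 + 3 = 82 GB.
Lower bound: ⌈82/23⌉ = 4 hosts.
A packing using 4 hosts:
  host 1: 17 + 3 + 3 = 23
  host 2: 16 + 7 = 23
  host 3: 15 = 15
  host 4: 12 + 9 = 21
This matches the lower bound, so 4 is optimal.

4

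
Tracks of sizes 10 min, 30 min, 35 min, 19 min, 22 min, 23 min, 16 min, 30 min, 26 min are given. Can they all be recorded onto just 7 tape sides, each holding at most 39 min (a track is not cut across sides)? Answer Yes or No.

A valid assignment using 7 tape sides:
  side 1: 35 = 35
  side 2: 30 = 30
  side 3: 30 = 30
  side 4: 26 + 10 = 36
  side 5: 23 + 16 = 39
  side 6: 22 = 22
  side 7: 19 = 19
Every load is within 39 min, so 7 tape sides suffice.

Yes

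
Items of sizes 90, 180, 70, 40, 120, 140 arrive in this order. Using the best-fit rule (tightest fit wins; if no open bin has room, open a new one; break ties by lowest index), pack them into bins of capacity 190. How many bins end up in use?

4

  90 → bin 1 (new)  [load 90/190]
  180 → bin 2 (new)  [load 180/190]
  70 → bin 1  [load 160/190]
  40 → bin 3 (new)  [load 40/190]
  120 → bin 3  [load 160/190]
  140 → bin 4 (new)  [load 140/190]
4 bins opened.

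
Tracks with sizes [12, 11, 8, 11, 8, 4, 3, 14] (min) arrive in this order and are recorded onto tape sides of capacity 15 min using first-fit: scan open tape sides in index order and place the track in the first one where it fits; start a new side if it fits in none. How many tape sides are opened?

6

  12 → side 1 (new)  [load 12/15]
  11 → side 2 (new)  [load 11/15]
  8 → side 3 (new)  [load 8/15]
  11 → side 4 (new)  [load 11/15]
  8 → side 5 (new)  [load 8/15]
  4 → side 2  [load 15/15]
  3 → side 1  [load 15/15]
  14 → side 6 (new)  [load 14/15]
6 tape sides opened.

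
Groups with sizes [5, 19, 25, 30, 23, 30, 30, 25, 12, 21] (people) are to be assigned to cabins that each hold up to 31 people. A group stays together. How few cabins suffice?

Total = 30 + 30 + 30 + 25 + 25 + 23 + 21 + 19 + 12 + 5 = 220 people.
Lower bound: ⌈220/31⌉ = 8 cabins.
A packing using 8 cabins:
  cabin 1: 30 = 30
  cabin 2: 30 = 30
  cabin 3: 30 = 30
  cabin 4: 25 + 5 = 30
  cabin 5: 25 = 25
  cabin 6: 23 = 23
  cabin 7: 21 = 21
  cabin 8: 19 + 12 = 31
This matches the lower bound, so 8 is optimal.

8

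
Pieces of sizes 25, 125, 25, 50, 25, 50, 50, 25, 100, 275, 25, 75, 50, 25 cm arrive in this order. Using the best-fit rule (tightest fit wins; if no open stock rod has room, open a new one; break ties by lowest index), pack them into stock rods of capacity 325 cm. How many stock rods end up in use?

  25 → stock rod 1 (new)  [load 25/325]
  125 → stock rod 1  [load 150/325]
  25 → stock rod 1  [load 175/325]
  50 → stock rod 1  [load 225/325]
  25 → stock rod 1  [load 250/325]
  50 → stock rod 1  [load 300/325]
  50 → stock rod 2 (new)  [load 50/325]
  25 → stock rod 1  [load 325/325]
  100 → stock rod 2  [load 150/325]
  275 → stock rod 3 (new)  [load 275/325]
  25 → stock rod 3  [load 300/325]
  75 → stock rod 2  [load 225/325]
  50 → stock rod 2  [load 275/325]
  25 → stock rod 3  [load 325/325]
3 stock rods opened.

3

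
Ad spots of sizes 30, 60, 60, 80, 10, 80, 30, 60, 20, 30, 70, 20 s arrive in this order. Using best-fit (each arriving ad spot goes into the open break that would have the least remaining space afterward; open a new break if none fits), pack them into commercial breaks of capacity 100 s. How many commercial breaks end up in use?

  30 → break 1 (new)  [load 30/100]
  60 → break 1  [load 90/100]
  60 → break 2 (new)  [load 60/100]
  80 → break 3 (new)  [load 80/100]
  10 → break 1  [load 100/100]
  80 → break 4 (new)  [load 80/100]
  30 → break 2  [load 90/100]
  60 → break 5 (new)  [load 60/100]
  20 → break 3  [load 100/100]
  30 → break 5  [load 90/100]
  70 → break 6 (new)  [load 70/100]
  20 → break 4  [load 100/100]
6 commercial breaks opened.

6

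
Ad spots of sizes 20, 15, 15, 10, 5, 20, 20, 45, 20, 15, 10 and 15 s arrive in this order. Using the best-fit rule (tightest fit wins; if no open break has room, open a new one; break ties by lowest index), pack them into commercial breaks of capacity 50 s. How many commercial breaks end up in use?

5

  20 → break 1 (new)  [load 20/50]
  15 → break 1  [load 35/50]
  15 → break 1  [load 50/50]
  10 → break 2 (new)  [load 10/50]
  5 → break 2  [load 15/50]
  20 → break 2  [load 35/50]
  20 → break 3 (new)  [load 20/50]
  45 → break 4 (new)  [load 45/50]
  20 → break 3  [load 40/50]
  15 → break 2  [load 50/50]
  10 → break 3  [load 50/50]
  15 → break 5 (new)  [load 15/50]
5 commercial breaks opened.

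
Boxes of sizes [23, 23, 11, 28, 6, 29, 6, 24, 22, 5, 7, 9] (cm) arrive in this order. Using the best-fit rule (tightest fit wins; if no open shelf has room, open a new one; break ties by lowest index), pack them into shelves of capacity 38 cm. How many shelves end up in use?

6

  23 → shelf 1 (new)  [load 23/38]
  23 → shelf 2 (new)  [load 23/38]
  11 → shelf 1  [load 34/38]
  28 → shelf 3 (new)  [load 28/38]
  6 → shelf 3  [load 34/38]
  29 → shelf 4 (new)  [load 29/38]
  6 → shelf 4  [load 35/38]
  24 → shelf 5 (new)  [load 24/38]
  22 → shelf 6 (new)  [load 22/38]
  5 → shelf 5  [load 29/38]
  7 → shelf 5  [load 36/38]
  9 → shelf 2  [load 32/38]
6 shelves opened.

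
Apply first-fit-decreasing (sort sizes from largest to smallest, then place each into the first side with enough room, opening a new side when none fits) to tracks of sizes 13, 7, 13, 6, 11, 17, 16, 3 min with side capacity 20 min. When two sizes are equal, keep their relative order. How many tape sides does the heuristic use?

5

Sorted descending: 17, 16, 13, 13, 11, 7, 6, 3.
  17 → side 1 (new)  [load 17/20]
  16 → side 2 (new)  [load 16/20]
  13 → side 3 (new)  [load 13/20]
  13 → side 4 (new)  [load 13/20]
  11 → side 5 (new)  [load 11/20]
  7 → side 3  [load 20/20]
  6 → side 4  [load 19/20]
  3 → side 1  [load 20/20]
5 tape sides opened.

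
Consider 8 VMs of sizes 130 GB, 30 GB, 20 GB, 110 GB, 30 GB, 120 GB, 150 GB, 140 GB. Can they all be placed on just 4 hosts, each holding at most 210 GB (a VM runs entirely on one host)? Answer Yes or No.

No

Total = 730 GB; ⌈730/210⌉ = 4.
5 VMs each exceed half the capacity and cannot share a host, forcing at least 5 hosts.
At least 5 hosts are required, but only 4 are allowed.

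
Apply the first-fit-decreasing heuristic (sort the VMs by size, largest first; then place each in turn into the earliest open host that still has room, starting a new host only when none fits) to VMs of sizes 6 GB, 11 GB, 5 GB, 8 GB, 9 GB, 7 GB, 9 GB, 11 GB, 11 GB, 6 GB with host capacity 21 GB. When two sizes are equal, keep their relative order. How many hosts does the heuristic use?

Sorted descending: 11, 11, 11, 9, 9, 8, 7, 6, 6, 5.
  11 → host 1 (new)  [load 11/21]
  11 → host 2 (new)  [load 11/21]
  11 → host 3 (new)  [load 11/21]
  9 → host 1  [load 20/21]
  9 → host 2  [load 20/21]
  8 → host 3  [load 19/21]
  7 → host 4 (new)  [load 7/21]
  6 → host 4  [load 13/21]
  6 → host 4  [load 19/21]
  5 → host 5 (new)  [load 5/21]
5 hosts opened.

5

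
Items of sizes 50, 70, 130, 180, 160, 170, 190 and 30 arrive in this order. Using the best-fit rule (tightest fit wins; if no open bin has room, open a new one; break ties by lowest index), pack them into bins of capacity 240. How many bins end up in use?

  50 → bin 1 (new)  [load 50/240]
  70 → bin 1  [load 120/240]
  130 → bin 2 (new)  [load 130/240]
  180 → bin 3 (new)  [load 180/240]
  160 → bin 4 (new)  [load 160/240]
  170 → bin 5 (new)  [load 170/240]
  190 → bin 6 (new)  [load 190/240]
  30 → bin 6  [load 220/240]
6 bins opened.

6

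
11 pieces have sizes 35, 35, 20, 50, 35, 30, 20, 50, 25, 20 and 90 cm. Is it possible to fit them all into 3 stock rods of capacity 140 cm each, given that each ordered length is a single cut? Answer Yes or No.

A valid assignment using 3 stock rods:
  stock rod 1: 90 + 50 = 140
  stock rod 2: 50 + 35 + 35 + 20 = 140
  stock rod 3: 35 + 30 + 25 + 20 + 20 = 130
Every load is within 140 cm, so 3 stock rods suffice.

Yes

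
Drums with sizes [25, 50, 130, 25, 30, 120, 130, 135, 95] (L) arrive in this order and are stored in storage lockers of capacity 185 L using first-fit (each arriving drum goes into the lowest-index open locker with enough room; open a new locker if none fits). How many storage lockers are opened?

6

  25 → locker 1 (new)  [load 25/185]
  50 → locker 1  [load 75/185]
  130 → locker 2 (new)  [load 130/185]
  25 → locker 1  [load 100/185]
  30 → locker 1  [load 130/185]
  120 → locker 3 (new)  [load 120/185]
  130 → locker 4 (new)  [load 130/185]
  135 → locker 5 (new)  [load 135/185]
  95 → locker 6 (new)  [load 95/185]
6 storage lockers opened.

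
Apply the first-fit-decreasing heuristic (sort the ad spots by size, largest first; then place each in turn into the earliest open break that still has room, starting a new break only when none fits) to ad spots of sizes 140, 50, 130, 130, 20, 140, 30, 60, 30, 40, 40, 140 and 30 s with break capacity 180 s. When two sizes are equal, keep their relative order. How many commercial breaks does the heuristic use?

Sorted descending: 140, 140, 140, 130, 130, 60, 50, 40, 40, 30, 30, 30, 20.
  140 → break 1 (new)  [load 140/180]
  140 → break 2 (new)  [load 140/180]
  140 → break 3 (new)  [load 140/180]
  130 → break 4 (new)  [load 130/180]
  130 → break 5 (new)  [load 130/180]
  60 → break 6 (new)  [load 60/180]
  50 → break 4  [load 180/180]
  40 → break 1  [load 180/180]
  40 → break 2  [load 180/180]
  30 → break 3  [load 170/180]
  30 → break 5  [load 160/180]
  30 → break 6  [load 90/180]
  20 → break 5  [load 180/180]
6 commercial breaks opened.

6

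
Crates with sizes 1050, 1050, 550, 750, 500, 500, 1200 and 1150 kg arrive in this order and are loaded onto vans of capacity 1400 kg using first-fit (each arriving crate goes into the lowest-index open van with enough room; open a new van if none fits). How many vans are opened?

6

  1050 → van 1 (new)  [load 1050/1400]
  1050 → van 2 (new)  [load 1050/1400]
  550 → van 3 (new)  [load 550/1400]
  750 → van 3  [load 1300/1400]
  500 → van 4 (new)  [load 500/1400]
  500 → van 4  [load 1000/1400]
  1200 → van 5 (new)  [load 1200/1400]
  1150 → van 6 (new)  [load 1150/1400]
6 vans opened.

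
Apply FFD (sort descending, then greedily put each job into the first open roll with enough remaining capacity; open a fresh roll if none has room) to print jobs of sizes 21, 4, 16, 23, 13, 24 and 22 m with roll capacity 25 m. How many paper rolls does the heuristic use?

6

Sorted descending: 24, 23, 22, 21, 16, 13, 4.
  24 → roll 1 (new)  [load 24/25]
  23 → roll 2 (new)  [load 23/25]
  22 → roll 3 (new)  [load 22/25]
  21 → roll 4 (new)  [load 21/25]
  16 → roll 5 (new)  [load 16/25]
  13 → roll 6 (new)  [load 13/25]
  4 → roll 4  [load 25/25]
6 paper rolls opened.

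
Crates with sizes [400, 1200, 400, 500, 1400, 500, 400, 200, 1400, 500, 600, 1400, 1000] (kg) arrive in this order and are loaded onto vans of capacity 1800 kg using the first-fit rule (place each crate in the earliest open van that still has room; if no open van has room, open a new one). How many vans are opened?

  400 → van 1 (new)  [load 400/1800]
  1200 → van 1  [load 1600/1800]
  400 → van 2 (new)  [load 400/1800]
  500 → van 2  [load 900/1800]
  1400 → van 3 (new)  [load 1400/1800]
  500 → van 2  [load 1400/1800]
  400 → van 2  [load 1800/1800]
  200 → van 1  [load 1800/1800]
  1400 → van 4 (new)  [load 1400/1800]
  500 → van 5 (new)  [load 500/1800]
  600 → van 5  [load 1100/1800]
  1400 → van 6 (new)  [load 1400/1800]
  1000 → van 7 (new)  [load 1000/1800]
7 vans opened.

7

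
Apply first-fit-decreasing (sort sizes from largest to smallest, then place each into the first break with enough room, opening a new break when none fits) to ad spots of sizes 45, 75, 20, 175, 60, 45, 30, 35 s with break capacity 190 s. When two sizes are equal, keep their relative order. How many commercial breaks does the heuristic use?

Sorted descending: 175, 75, 60, 45, 45, 35, 30, 20.
  175 → break 1 (new)  [load 175/190]
  75 → break 2 (new)  [load 75/190]
  60 → break 2  [load 135/190]
  45 → break 2  [load 180/190]
  45 → break 3 (new)  [load 45/190]
  35 → break 3  [load 80/190]
  30 → break 3  [load 110/190]
  20 → break 3  [load 130/190]
3 commercial breaks opened.

3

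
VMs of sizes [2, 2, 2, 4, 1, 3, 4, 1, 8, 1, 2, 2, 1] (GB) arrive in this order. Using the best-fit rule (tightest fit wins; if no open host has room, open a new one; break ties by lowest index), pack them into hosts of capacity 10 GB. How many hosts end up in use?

  2 → host 1 (new)  [load 2/10]
  2 → host 1  [load 4/10]
  2 → host 1  [load 6/10]
  4 → host 1  [load 10/10]
  1 → host 2 (new)  [load 1/10]
  3 → host 2  [load 4/10]
  4 → host 2  [load 8/10]
  1 → host 2  [load 9/10]
  8 → host 3 (new)  [load 8/10]
  1 → host 2  [load 10/10]
  2 → host 3  [load 10/10]
  2 → host 4 (new)  [load 2/10]
  1 → host 4  [load 3/10]
4 hosts opened.

4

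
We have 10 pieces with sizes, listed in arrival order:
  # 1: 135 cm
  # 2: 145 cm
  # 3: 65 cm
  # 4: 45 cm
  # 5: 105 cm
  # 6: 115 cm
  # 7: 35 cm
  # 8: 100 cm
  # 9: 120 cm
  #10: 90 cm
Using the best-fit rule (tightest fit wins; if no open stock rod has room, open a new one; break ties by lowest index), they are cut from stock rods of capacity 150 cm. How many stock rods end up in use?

8

  135 → stock rod 1 (new)  [load 135/150]
  145 → stock rod 2 (new)  [load 145/150]
  65 → stock rod 3 (new)  [load 65/150]
  45 → stock rod 3  [load 110/150]
  105 → stock rod 4 (new)  [load 105/150]
  115 → stock rod 5 (new)  [load 115/150]
  35 → stock rod 5  [load 150/150]
  100 → stock rod 6 (new)  [load 100/150]
  120 → stock rod 7 (new)  [load 120/150]
  90 → stock rod 8 (new)  [load 90/150]
8 stock rods opened.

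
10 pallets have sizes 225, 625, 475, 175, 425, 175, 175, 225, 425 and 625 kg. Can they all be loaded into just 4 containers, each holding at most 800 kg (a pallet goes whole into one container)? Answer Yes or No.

Total = 3550 kg; ⌈3550/800⌉ = 5.
At least 5 containers are required, but only 4 are allowed.

No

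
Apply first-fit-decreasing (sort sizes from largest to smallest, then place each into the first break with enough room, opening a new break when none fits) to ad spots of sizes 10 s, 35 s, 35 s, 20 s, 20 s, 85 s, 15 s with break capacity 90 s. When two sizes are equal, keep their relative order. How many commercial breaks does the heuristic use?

Sorted descending: 85, 35, 35, 20, 20, 15, 10.
  85 → break 1 (new)  [load 85/90]
  35 → break 2 (new)  [load 35/90]
  35 → break 2  [load 70/90]
  20 → break 2  [load 90/90]
  20 → break 3 (new)  [load 20/90]
  15 → break 3  [load 35/90]
  10 → break 3  [load 45/90]
3 commercial breaks opened.

3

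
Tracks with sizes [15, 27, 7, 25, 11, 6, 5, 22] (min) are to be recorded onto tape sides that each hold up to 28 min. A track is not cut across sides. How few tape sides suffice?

5

Total = 27 + 25 + 22 + 15 + 11 + 7 + 6 + 5 = 118 min.
Lower bound: ⌈118/28⌉ = 5 tape sides.
A packing using 5 tape sides:
  side 1: 27 = 27
  side 2: 25 = 25
  side 3: 22 + 6 = 28
  side 4: 15 + 11 = 26
  side 5: 7 + 5 = 12
This matches the lower bound, so 5 is optimal.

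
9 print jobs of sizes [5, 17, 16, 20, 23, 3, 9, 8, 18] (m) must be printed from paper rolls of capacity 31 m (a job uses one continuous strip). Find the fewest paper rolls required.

Total = 23 + 20 + 18 + 17 + 16 + 9 + 8 + 5 + 3 = 119 m.
Lower bound: ⌈119/31⌉ = 4 paper rolls.
Also, 5 print jobs each exceed 31/2 m, and no two of those can share a roll, so at least 5 paper rolls are needed.
A packing using 5 paper rolls:
  roll 1: 23 + 8 = 31
  roll 2: 20 + 9 = 29
  roll 3: 18 + 5 + 3 = 26
  roll 4: 17 = 17
  roll 5: 16 = 16
This matches the lower bound, so 5 is optimal.

5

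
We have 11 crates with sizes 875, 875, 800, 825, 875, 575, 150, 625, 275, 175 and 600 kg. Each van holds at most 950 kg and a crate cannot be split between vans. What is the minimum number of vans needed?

8

Total = 875 + 875 + 875 + 825 + 800 + 625 + 600 + 575 + 275 + 175 + 150 = 6650 kg.
Lower bound: ⌈6650/950⌉ = 7 vans.
Also, 8 crates each exceed 475 kg, and no two of those can share a van, so at least 8 vans are needed.
A packing using 8 vans:
  van 1: 875 = 875
  van 2: 875 = 875
  van 3: 875 = 875
  van 4: 825 = 825
  van 5: 800 + 150 = 950
  van 6: 625 + 275 = 900
  van 7: 600 + 175 = 775
  van 8: 575 = 575
This matches the lower bound, so 8 is optimal.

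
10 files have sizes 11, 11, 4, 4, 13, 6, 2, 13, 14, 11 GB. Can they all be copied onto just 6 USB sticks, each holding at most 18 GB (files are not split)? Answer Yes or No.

Yes

A valid assignment using 6 USB sticks:
  USB stick 1: 14 + 4 = 18
  USB stick 2: 13 + 4 = 17
  USB stick 3: 13 + 2 = 15
  USB stick 4: 11 + 6 = 17
  USB stick 5: 11 = 11
  USB stick 6: 11 = 11
Every load is within 18 GB, so 6 USB sticks suffice.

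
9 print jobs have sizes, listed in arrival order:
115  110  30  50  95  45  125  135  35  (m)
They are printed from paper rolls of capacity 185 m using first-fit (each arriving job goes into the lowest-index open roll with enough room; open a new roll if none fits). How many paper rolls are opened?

5

  115 → roll 1 (new)  [load 115/185]
  110 → roll 2 (new)  [load 110/185]
  30 → roll 1  [load 145/185]
  50 → roll 2  [load 160/185]
  95 → roll 3 (new)  [load 95/185]
  45 → roll 3  [load 140/185]
  125 → roll 4 (new)  [load 125/185]
  135 → roll 5 (new)  [load 135/185]
  35 → roll 1  [load 180/185]
5 paper rolls opened.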